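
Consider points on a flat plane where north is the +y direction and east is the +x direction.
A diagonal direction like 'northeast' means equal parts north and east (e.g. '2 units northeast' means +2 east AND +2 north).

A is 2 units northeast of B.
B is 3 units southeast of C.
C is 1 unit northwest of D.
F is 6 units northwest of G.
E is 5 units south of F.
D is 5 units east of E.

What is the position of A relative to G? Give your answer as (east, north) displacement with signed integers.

Answer: A is at (east=3, north=1) relative to G.

Derivation:
Place G at the origin (east=0, north=0).
  F is 6 units northwest of G: delta (east=-6, north=+6); F at (east=-6, north=6).
  E is 5 units south of F: delta (east=+0, north=-5); E at (east=-6, north=1).
  D is 5 units east of E: delta (east=+5, north=+0); D at (east=-1, north=1).
  C is 1 unit northwest of D: delta (east=-1, north=+1); C at (east=-2, north=2).
  B is 3 units southeast of C: delta (east=+3, north=-3); B at (east=1, north=-1).
  A is 2 units northeast of B: delta (east=+2, north=+2); A at (east=3, north=1).
Therefore A relative to G: (east=3, north=1).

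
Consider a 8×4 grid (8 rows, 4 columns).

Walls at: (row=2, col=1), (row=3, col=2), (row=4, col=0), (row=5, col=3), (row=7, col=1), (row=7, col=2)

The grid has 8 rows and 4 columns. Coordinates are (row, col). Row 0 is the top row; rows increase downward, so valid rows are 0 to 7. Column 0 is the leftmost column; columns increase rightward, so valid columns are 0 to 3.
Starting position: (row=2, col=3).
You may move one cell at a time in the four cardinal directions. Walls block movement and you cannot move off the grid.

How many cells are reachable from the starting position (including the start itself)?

BFS flood-fill from (row=2, col=3):
  Distance 0: (row=2, col=3)
  Distance 1: (row=1, col=3), (row=2, col=2), (row=3, col=3)
  Distance 2: (row=0, col=3), (row=1, col=2), (row=4, col=3)
  Distance 3: (row=0, col=2), (row=1, col=1), (row=4, col=2)
  Distance 4: (row=0, col=1), (row=1, col=0), (row=4, col=1), (row=5, col=2)
  Distance 5: (row=0, col=0), (row=2, col=0), (row=3, col=1), (row=5, col=1), (row=6, col=2)
  Distance 6: (row=3, col=0), (row=5, col=0), (row=6, col=1), (row=6, col=3)
  Distance 7: (row=6, col=0), (row=7, col=3)
  Distance 8: (row=7, col=0)
Total reachable: 26 (grid has 26 open cells total)

Answer: Reachable cells: 26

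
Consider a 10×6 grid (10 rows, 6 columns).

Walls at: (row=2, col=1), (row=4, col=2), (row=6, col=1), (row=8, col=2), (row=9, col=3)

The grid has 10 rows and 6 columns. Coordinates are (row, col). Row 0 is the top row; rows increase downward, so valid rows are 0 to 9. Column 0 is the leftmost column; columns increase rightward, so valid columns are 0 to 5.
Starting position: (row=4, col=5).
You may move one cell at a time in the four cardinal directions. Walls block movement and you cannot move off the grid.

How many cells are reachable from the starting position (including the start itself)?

Answer: Reachable cells: 55

Derivation:
BFS flood-fill from (row=4, col=5):
  Distance 0: (row=4, col=5)
  Distance 1: (row=3, col=5), (row=4, col=4), (row=5, col=5)
  Distance 2: (row=2, col=5), (row=3, col=4), (row=4, col=3), (row=5, col=4), (row=6, col=5)
  Distance 3: (row=1, col=5), (row=2, col=4), (row=3, col=3), (row=5, col=3), (row=6, col=4), (row=7, col=5)
  Distance 4: (row=0, col=5), (row=1, col=4), (row=2, col=3), (row=3, col=2), (row=5, col=2), (row=6, col=3), (row=7, col=4), (row=8, col=5)
  Distance 5: (row=0, col=4), (row=1, col=3), (row=2, col=2), (row=3, col=1), (row=5, col=1), (row=6, col=2), (row=7, col=3), (row=8, col=4), (row=9, col=5)
  Distance 6: (row=0, col=3), (row=1, col=2), (row=3, col=0), (row=4, col=1), (row=5, col=0), (row=7, col=2), (row=8, col=3), (row=9, col=4)
  Distance 7: (row=0, col=2), (row=1, col=1), (row=2, col=0), (row=4, col=0), (row=6, col=0), (row=7, col=1)
  Distance 8: (row=0, col=1), (row=1, col=0), (row=7, col=0), (row=8, col=1)
  Distance 9: (row=0, col=0), (row=8, col=0), (row=9, col=1)
  Distance 10: (row=9, col=0), (row=9, col=2)
Total reachable: 55 (grid has 55 open cells total)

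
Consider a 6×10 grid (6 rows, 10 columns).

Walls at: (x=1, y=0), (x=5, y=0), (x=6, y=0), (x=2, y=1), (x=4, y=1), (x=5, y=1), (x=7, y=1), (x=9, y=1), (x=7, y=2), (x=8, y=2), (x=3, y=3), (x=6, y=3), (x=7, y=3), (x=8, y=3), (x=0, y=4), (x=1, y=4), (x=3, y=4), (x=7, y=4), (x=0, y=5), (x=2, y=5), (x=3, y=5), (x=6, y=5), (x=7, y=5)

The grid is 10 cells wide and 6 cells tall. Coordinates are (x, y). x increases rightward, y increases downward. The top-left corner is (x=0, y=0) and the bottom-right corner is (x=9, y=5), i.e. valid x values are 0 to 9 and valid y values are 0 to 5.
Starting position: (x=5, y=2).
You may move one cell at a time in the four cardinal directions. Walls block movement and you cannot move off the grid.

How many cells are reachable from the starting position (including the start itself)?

Answer: Reachable cells: 26

Derivation:
BFS flood-fill from (x=5, y=2):
  Distance 0: (x=5, y=2)
  Distance 1: (x=4, y=2), (x=6, y=2), (x=5, y=3)
  Distance 2: (x=6, y=1), (x=3, y=2), (x=4, y=3), (x=5, y=4)
  Distance 3: (x=3, y=1), (x=2, y=2), (x=4, y=4), (x=6, y=4), (x=5, y=5)
  Distance 4: (x=3, y=0), (x=1, y=2), (x=2, y=3), (x=4, y=5)
  Distance 5: (x=2, y=0), (x=4, y=0), (x=1, y=1), (x=0, y=2), (x=1, y=3), (x=2, y=4)
  Distance 6: (x=0, y=1), (x=0, y=3)
  Distance 7: (x=0, y=0)
Total reachable: 26 (grid has 37 open cells total)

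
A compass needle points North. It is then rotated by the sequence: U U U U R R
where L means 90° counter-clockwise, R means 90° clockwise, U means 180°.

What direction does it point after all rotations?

Answer: Final heading: South

Derivation:
Start: North
  U (U-turn (180°)) -> South
  U (U-turn (180°)) -> North
  U (U-turn (180°)) -> South
  U (U-turn (180°)) -> North
  R (right (90° clockwise)) -> East
  R (right (90° clockwise)) -> South
Final: South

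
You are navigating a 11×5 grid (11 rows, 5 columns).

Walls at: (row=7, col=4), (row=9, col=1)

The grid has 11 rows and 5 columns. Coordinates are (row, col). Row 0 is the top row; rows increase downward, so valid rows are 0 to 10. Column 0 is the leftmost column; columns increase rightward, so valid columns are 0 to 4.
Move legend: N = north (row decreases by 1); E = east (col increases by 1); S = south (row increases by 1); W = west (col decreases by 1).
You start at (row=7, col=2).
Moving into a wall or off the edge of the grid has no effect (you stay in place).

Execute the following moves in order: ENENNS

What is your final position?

Start: (row=7, col=2)
  E (east): (row=7, col=2) -> (row=7, col=3)
  N (north): (row=7, col=3) -> (row=6, col=3)
  E (east): (row=6, col=3) -> (row=6, col=4)
  N (north): (row=6, col=4) -> (row=5, col=4)
  N (north): (row=5, col=4) -> (row=4, col=4)
  S (south): (row=4, col=4) -> (row=5, col=4)
Final: (row=5, col=4)

Answer: Final position: (row=5, col=4)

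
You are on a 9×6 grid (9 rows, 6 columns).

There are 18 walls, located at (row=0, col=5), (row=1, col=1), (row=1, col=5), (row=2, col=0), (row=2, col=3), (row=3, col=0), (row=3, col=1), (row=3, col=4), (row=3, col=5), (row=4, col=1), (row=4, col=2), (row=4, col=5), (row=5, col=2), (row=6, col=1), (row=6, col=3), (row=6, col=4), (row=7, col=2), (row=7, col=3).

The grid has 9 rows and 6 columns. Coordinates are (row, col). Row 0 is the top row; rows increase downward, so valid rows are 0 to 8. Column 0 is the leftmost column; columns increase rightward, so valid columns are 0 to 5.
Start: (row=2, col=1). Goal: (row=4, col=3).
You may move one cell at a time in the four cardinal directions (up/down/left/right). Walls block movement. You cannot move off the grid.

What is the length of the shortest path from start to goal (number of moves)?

BFS from (row=2, col=1) until reaching (row=4, col=3):
  Distance 0: (row=2, col=1)
  Distance 1: (row=2, col=2)
  Distance 2: (row=1, col=2), (row=3, col=2)
  Distance 3: (row=0, col=2), (row=1, col=3), (row=3, col=3)
  Distance 4: (row=0, col=1), (row=0, col=3), (row=1, col=4), (row=4, col=3)  <- goal reached here
One shortest path (4 moves): (row=2, col=1) -> (row=2, col=2) -> (row=3, col=2) -> (row=3, col=3) -> (row=4, col=3)

Answer: Shortest path length: 4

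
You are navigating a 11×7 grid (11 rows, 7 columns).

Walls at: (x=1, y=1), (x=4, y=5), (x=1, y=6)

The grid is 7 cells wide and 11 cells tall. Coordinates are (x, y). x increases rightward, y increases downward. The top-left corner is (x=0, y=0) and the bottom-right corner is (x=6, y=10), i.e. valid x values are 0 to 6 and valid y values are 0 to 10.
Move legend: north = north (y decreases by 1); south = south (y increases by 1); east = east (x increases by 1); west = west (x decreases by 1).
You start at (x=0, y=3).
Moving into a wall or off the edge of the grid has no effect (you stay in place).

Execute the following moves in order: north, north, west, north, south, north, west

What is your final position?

Start: (x=0, y=3)
  north (north): (x=0, y=3) -> (x=0, y=2)
  north (north): (x=0, y=2) -> (x=0, y=1)
  west (west): blocked, stay at (x=0, y=1)
  north (north): (x=0, y=1) -> (x=0, y=0)
  south (south): (x=0, y=0) -> (x=0, y=1)
  north (north): (x=0, y=1) -> (x=0, y=0)
  west (west): blocked, stay at (x=0, y=0)
Final: (x=0, y=0)

Answer: Final position: (x=0, y=0)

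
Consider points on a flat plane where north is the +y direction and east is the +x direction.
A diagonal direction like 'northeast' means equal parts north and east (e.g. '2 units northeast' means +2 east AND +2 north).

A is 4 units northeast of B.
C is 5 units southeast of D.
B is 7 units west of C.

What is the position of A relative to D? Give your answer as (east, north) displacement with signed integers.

Answer: A is at (east=2, north=-1) relative to D.

Derivation:
Place D at the origin (east=0, north=0).
  C is 5 units southeast of D: delta (east=+5, north=-5); C at (east=5, north=-5).
  B is 7 units west of C: delta (east=-7, north=+0); B at (east=-2, north=-5).
  A is 4 units northeast of B: delta (east=+4, north=+4); A at (east=2, north=-1).
Therefore A relative to D: (east=2, north=-1).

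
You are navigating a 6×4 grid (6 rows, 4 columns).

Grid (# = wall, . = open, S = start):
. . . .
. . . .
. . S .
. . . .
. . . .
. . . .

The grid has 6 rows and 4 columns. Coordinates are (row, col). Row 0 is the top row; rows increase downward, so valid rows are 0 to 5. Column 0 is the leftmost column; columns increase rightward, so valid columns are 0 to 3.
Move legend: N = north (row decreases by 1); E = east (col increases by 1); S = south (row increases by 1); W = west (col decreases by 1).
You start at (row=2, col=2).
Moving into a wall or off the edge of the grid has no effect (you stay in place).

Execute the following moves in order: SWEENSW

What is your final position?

Start: (row=2, col=2)
  S (south): (row=2, col=2) -> (row=3, col=2)
  W (west): (row=3, col=2) -> (row=3, col=1)
  E (east): (row=3, col=1) -> (row=3, col=2)
  E (east): (row=3, col=2) -> (row=3, col=3)
  N (north): (row=3, col=3) -> (row=2, col=3)
  S (south): (row=2, col=3) -> (row=3, col=3)
  W (west): (row=3, col=3) -> (row=3, col=2)
Final: (row=3, col=2)

Answer: Final position: (row=3, col=2)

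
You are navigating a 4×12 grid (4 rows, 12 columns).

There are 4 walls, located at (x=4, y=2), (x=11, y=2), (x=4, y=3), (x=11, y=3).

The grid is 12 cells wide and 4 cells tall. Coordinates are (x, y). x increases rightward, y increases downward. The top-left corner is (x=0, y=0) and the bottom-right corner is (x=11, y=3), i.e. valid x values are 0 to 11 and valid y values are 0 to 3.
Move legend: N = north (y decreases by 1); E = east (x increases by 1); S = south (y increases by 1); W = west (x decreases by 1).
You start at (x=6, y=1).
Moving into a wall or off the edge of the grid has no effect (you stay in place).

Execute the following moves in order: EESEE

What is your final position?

Answer: Final position: (x=10, y=2)

Derivation:
Start: (x=6, y=1)
  E (east): (x=6, y=1) -> (x=7, y=1)
  E (east): (x=7, y=1) -> (x=8, y=1)
  S (south): (x=8, y=1) -> (x=8, y=2)
  E (east): (x=8, y=2) -> (x=9, y=2)
  E (east): (x=9, y=2) -> (x=10, y=2)
Final: (x=10, y=2)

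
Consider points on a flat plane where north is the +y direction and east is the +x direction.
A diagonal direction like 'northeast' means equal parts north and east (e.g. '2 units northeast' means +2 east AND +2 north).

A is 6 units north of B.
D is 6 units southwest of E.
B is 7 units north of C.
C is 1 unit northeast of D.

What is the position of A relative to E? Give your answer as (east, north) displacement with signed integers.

Place E at the origin (east=0, north=0).
  D is 6 units southwest of E: delta (east=-6, north=-6); D at (east=-6, north=-6).
  C is 1 unit northeast of D: delta (east=+1, north=+1); C at (east=-5, north=-5).
  B is 7 units north of C: delta (east=+0, north=+7); B at (east=-5, north=2).
  A is 6 units north of B: delta (east=+0, north=+6); A at (east=-5, north=8).
Therefore A relative to E: (east=-5, north=8).

Answer: A is at (east=-5, north=8) relative to E.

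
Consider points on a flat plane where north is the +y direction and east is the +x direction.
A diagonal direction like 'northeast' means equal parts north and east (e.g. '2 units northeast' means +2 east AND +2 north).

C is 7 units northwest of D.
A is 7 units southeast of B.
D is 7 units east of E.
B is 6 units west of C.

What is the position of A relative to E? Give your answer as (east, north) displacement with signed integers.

Answer: A is at (east=1, north=0) relative to E.

Derivation:
Place E at the origin (east=0, north=0).
  D is 7 units east of E: delta (east=+7, north=+0); D at (east=7, north=0).
  C is 7 units northwest of D: delta (east=-7, north=+7); C at (east=0, north=7).
  B is 6 units west of C: delta (east=-6, north=+0); B at (east=-6, north=7).
  A is 7 units southeast of B: delta (east=+7, north=-7); A at (east=1, north=0).
Therefore A relative to E: (east=1, north=0).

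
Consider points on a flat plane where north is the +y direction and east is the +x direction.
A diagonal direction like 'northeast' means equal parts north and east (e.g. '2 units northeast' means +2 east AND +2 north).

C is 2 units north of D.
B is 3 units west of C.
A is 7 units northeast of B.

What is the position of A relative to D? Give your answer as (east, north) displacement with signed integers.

Answer: A is at (east=4, north=9) relative to D.

Derivation:
Place D at the origin (east=0, north=0).
  C is 2 units north of D: delta (east=+0, north=+2); C at (east=0, north=2).
  B is 3 units west of C: delta (east=-3, north=+0); B at (east=-3, north=2).
  A is 7 units northeast of B: delta (east=+7, north=+7); A at (east=4, north=9).
Therefore A relative to D: (east=4, north=9).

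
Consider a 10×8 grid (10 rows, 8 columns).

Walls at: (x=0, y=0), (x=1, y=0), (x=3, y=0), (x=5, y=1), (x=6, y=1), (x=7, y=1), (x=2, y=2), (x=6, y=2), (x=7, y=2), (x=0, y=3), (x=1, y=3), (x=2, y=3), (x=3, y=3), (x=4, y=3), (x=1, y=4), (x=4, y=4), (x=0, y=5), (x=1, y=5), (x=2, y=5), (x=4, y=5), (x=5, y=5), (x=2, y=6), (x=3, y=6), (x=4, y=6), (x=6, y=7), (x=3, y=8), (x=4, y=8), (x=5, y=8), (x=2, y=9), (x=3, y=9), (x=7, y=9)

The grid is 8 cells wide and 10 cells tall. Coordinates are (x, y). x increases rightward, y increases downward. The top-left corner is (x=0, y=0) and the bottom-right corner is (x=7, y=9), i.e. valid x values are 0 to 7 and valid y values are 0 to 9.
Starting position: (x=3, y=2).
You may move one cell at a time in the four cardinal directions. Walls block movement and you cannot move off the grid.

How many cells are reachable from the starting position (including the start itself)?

Answer: Reachable cells: 45

Derivation:
BFS flood-fill from (x=3, y=2):
  Distance 0: (x=3, y=2)
  Distance 1: (x=3, y=1), (x=4, y=2)
  Distance 2: (x=2, y=1), (x=4, y=1), (x=5, y=2)
  Distance 3: (x=2, y=0), (x=4, y=0), (x=1, y=1), (x=5, y=3)
  Distance 4: (x=5, y=0), (x=0, y=1), (x=1, y=2), (x=6, y=3), (x=5, y=4)
  Distance 5: (x=6, y=0), (x=0, y=2), (x=7, y=3), (x=6, y=4)
  Distance 6: (x=7, y=0), (x=7, y=4), (x=6, y=5)
  Distance 7: (x=7, y=5), (x=6, y=6)
  Distance 8: (x=5, y=6), (x=7, y=6)
  Distance 9: (x=5, y=7), (x=7, y=7)
  Distance 10: (x=4, y=7), (x=7, y=8)
  Distance 11: (x=3, y=7), (x=6, y=8)
  Distance 12: (x=2, y=7), (x=6, y=9)
  Distance 13: (x=1, y=7), (x=2, y=8), (x=5, y=9)
  Distance 14: (x=1, y=6), (x=0, y=7), (x=1, y=8), (x=4, y=9)
  Distance 15: (x=0, y=6), (x=0, y=8), (x=1, y=9)
  Distance 16: (x=0, y=9)
Total reachable: 45 (grid has 49 open cells total)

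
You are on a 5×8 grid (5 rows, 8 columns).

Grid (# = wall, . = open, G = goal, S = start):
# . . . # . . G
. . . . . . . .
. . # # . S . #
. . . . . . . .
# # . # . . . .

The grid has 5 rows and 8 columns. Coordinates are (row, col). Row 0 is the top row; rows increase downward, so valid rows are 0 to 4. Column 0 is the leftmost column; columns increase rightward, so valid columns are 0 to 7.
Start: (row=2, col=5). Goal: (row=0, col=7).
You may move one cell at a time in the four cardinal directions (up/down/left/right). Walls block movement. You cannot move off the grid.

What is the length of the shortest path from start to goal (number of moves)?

Answer: Shortest path length: 4

Derivation:
BFS from (row=2, col=5) until reaching (row=0, col=7):
  Distance 0: (row=2, col=5)
  Distance 1: (row=1, col=5), (row=2, col=4), (row=2, col=6), (row=3, col=5)
  Distance 2: (row=0, col=5), (row=1, col=4), (row=1, col=6), (row=3, col=4), (row=3, col=6), (row=4, col=5)
  Distance 3: (row=0, col=6), (row=1, col=3), (row=1, col=7), (row=3, col=3), (row=3, col=7), (row=4, col=4), (row=4, col=6)
  Distance 4: (row=0, col=3), (row=0, col=7), (row=1, col=2), (row=3, col=2), (row=4, col=7)  <- goal reached here
One shortest path (4 moves): (row=2, col=5) -> (row=2, col=6) -> (row=1, col=6) -> (row=1, col=7) -> (row=0, col=7)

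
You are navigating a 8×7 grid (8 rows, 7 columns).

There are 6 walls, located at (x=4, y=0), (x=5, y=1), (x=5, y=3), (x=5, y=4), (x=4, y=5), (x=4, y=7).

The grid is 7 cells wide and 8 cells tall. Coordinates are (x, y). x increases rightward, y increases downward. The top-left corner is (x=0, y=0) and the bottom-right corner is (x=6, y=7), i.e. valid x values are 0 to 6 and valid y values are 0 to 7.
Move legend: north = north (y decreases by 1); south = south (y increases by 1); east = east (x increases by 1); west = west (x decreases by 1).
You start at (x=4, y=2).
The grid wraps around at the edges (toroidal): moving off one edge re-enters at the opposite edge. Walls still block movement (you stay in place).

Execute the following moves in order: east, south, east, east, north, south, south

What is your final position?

Start: (x=4, y=2)
  east (east): (x=4, y=2) -> (x=5, y=2)
  south (south): blocked, stay at (x=5, y=2)
  east (east): (x=5, y=2) -> (x=6, y=2)
  east (east): (x=6, y=2) -> (x=0, y=2)
  north (north): (x=0, y=2) -> (x=0, y=1)
  south (south): (x=0, y=1) -> (x=0, y=2)
  south (south): (x=0, y=2) -> (x=0, y=3)
Final: (x=0, y=3)

Answer: Final position: (x=0, y=3)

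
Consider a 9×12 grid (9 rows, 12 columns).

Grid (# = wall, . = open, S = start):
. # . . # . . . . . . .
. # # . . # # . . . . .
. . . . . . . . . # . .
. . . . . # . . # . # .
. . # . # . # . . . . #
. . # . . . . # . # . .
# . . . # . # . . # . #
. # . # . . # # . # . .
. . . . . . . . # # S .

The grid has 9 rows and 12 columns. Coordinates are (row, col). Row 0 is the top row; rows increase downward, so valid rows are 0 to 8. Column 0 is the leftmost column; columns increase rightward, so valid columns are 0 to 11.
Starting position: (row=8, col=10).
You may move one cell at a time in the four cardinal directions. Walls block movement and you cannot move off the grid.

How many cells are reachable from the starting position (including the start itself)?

BFS flood-fill from (row=8, col=10):
  Distance 0: (row=8, col=10)
  Distance 1: (row=7, col=10), (row=8, col=11)
  Distance 2: (row=6, col=10), (row=7, col=11)
  Distance 3: (row=5, col=10)
  Distance 4: (row=4, col=10), (row=5, col=11)
  Distance 5: (row=4, col=9)
  Distance 6: (row=3, col=9), (row=4, col=8)
  Distance 7: (row=4, col=7), (row=5, col=8)
  Distance 8: (row=3, col=7), (row=6, col=8)
  Distance 9: (row=2, col=7), (row=3, col=6), (row=6, col=7), (row=7, col=8)
  Distance 10: (row=1, col=7), (row=2, col=6), (row=2, col=8)
  Distance 11: (row=0, col=7), (row=1, col=8), (row=2, col=5)
  Distance 12: (row=0, col=6), (row=0, col=8), (row=1, col=9), (row=2, col=4)
  Distance 13: (row=0, col=5), (row=0, col=9), (row=1, col=4), (row=1, col=10), (row=2, col=3), (row=3, col=4)
  Distance 14: (row=0, col=10), (row=1, col=3), (row=1, col=11), (row=2, col=2), (row=2, col=10), (row=3, col=3)
  Distance 15: (row=0, col=3), (row=0, col=11), (row=2, col=1), (row=2, col=11), (row=3, col=2), (row=4, col=3)
  Distance 16: (row=0, col=2), (row=2, col=0), (row=3, col=1), (row=3, col=11), (row=5, col=3)
  Distance 17: (row=1, col=0), (row=3, col=0), (row=4, col=1), (row=5, col=4), (row=6, col=3)
  Distance 18: (row=0, col=0), (row=4, col=0), (row=5, col=1), (row=5, col=5), (row=6, col=2)
  Distance 19: (row=4, col=5), (row=5, col=0), (row=5, col=6), (row=6, col=1), (row=6, col=5), (row=7, col=2)
  Distance 20: (row=7, col=5), (row=8, col=2)
  Distance 21: (row=7, col=4), (row=8, col=1), (row=8, col=3), (row=8, col=5)
  Distance 22: (row=8, col=0), (row=8, col=4), (row=8, col=6)
  Distance 23: (row=7, col=0), (row=8, col=7)
Total reachable: 79 (grid has 79 open cells total)

Answer: Reachable cells: 79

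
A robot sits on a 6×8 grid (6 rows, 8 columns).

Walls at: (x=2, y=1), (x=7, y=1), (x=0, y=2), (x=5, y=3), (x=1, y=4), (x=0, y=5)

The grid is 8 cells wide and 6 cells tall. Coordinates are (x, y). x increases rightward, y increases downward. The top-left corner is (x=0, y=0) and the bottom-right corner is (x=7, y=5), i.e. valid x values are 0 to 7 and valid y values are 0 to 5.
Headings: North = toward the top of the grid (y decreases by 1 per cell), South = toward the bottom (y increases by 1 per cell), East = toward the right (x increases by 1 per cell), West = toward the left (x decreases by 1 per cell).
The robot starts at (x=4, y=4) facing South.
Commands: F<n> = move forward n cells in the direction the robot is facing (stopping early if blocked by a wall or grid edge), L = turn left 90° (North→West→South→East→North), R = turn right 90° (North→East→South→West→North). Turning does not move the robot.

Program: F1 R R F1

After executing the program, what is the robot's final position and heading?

Start: (x=4, y=4), facing South
  F1: move forward 1, now at (x=4, y=5)
  R: turn right, now facing West
  R: turn right, now facing North
  F1: move forward 1, now at (x=4, y=4)
Final: (x=4, y=4), facing North

Answer: Final position: (x=4, y=4), facing North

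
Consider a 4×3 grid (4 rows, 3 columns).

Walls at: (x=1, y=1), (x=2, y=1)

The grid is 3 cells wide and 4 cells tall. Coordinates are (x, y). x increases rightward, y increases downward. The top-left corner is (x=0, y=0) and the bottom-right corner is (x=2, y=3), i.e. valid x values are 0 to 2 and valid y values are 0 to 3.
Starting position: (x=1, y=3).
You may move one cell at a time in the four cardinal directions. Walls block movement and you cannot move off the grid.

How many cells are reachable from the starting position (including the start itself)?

Answer: Reachable cells: 10

Derivation:
BFS flood-fill from (x=1, y=3):
  Distance 0: (x=1, y=3)
  Distance 1: (x=1, y=2), (x=0, y=3), (x=2, y=3)
  Distance 2: (x=0, y=2), (x=2, y=2)
  Distance 3: (x=0, y=1)
  Distance 4: (x=0, y=0)
  Distance 5: (x=1, y=0)
  Distance 6: (x=2, y=0)
Total reachable: 10 (grid has 10 open cells total)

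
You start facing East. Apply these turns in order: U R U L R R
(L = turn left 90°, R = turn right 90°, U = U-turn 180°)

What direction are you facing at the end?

Start: East
  U (U-turn (180°)) -> West
  R (right (90° clockwise)) -> North
  U (U-turn (180°)) -> South
  L (left (90° counter-clockwise)) -> East
  R (right (90° clockwise)) -> South
  R (right (90° clockwise)) -> West
Final: West

Answer: Final heading: West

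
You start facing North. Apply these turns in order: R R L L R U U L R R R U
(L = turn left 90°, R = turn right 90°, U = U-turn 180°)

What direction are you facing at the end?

Answer: Final heading: East

Derivation:
Start: North
  R (right (90° clockwise)) -> East
  R (right (90° clockwise)) -> South
  L (left (90° counter-clockwise)) -> East
  L (left (90° counter-clockwise)) -> North
  R (right (90° clockwise)) -> East
  U (U-turn (180°)) -> West
  U (U-turn (180°)) -> East
  L (left (90° counter-clockwise)) -> North
  R (right (90° clockwise)) -> East
  R (right (90° clockwise)) -> South
  R (right (90° clockwise)) -> West
  U (U-turn (180°)) -> East
Final: East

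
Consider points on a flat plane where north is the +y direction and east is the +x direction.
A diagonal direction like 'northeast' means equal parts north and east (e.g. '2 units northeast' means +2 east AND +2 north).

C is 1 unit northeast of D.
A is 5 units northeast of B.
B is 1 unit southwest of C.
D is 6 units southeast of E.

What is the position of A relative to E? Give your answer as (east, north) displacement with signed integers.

Answer: A is at (east=11, north=-1) relative to E.

Derivation:
Place E at the origin (east=0, north=0).
  D is 6 units southeast of E: delta (east=+6, north=-6); D at (east=6, north=-6).
  C is 1 unit northeast of D: delta (east=+1, north=+1); C at (east=7, north=-5).
  B is 1 unit southwest of C: delta (east=-1, north=-1); B at (east=6, north=-6).
  A is 5 units northeast of B: delta (east=+5, north=+5); A at (east=11, north=-1).
Therefore A relative to E: (east=11, north=-1).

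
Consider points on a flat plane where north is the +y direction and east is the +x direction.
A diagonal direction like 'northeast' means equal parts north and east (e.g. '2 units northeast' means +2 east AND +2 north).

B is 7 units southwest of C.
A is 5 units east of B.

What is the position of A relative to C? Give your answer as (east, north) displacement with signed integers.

Answer: A is at (east=-2, north=-7) relative to C.

Derivation:
Place C at the origin (east=0, north=0).
  B is 7 units southwest of C: delta (east=-7, north=-7); B at (east=-7, north=-7).
  A is 5 units east of B: delta (east=+5, north=+0); A at (east=-2, north=-7).
Therefore A relative to C: (east=-2, north=-7).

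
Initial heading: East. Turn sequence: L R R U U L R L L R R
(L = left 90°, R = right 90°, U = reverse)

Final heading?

Start: East
  L (left (90° counter-clockwise)) -> North
  R (right (90° clockwise)) -> East
  R (right (90° clockwise)) -> South
  U (U-turn (180°)) -> North
  U (U-turn (180°)) -> South
  L (left (90° counter-clockwise)) -> East
  R (right (90° clockwise)) -> South
  L (left (90° counter-clockwise)) -> East
  L (left (90° counter-clockwise)) -> North
  R (right (90° clockwise)) -> East
  R (right (90° clockwise)) -> South
Final: South

Answer: Final heading: South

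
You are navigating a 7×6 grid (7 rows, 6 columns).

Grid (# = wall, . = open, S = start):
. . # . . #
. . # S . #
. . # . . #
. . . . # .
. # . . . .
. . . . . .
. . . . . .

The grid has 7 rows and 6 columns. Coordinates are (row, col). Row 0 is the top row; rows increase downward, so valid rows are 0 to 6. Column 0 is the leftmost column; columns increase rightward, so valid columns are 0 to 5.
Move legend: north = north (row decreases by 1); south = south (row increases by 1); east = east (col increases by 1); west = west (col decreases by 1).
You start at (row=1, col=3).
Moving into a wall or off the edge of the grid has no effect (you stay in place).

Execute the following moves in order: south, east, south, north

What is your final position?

Answer: Final position: (row=1, col=4)

Derivation:
Start: (row=1, col=3)
  south (south): (row=1, col=3) -> (row=2, col=3)
  east (east): (row=2, col=3) -> (row=2, col=4)
  south (south): blocked, stay at (row=2, col=4)
  north (north): (row=2, col=4) -> (row=1, col=4)
Final: (row=1, col=4)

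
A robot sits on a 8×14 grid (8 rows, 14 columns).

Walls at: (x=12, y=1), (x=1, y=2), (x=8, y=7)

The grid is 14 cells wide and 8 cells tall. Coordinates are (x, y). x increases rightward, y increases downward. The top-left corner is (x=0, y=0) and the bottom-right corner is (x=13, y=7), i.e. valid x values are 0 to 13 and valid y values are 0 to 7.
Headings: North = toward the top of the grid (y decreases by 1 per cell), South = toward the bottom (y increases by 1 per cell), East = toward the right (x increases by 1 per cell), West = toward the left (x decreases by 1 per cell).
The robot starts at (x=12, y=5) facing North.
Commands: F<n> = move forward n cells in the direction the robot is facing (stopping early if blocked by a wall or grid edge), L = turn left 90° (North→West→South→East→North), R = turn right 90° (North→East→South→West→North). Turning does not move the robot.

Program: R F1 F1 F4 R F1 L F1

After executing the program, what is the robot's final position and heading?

Start: (x=12, y=5), facing North
  R: turn right, now facing East
  F1: move forward 1, now at (x=13, y=5)
  F1: move forward 0/1 (blocked), now at (x=13, y=5)
  F4: move forward 0/4 (blocked), now at (x=13, y=5)
  R: turn right, now facing South
  F1: move forward 1, now at (x=13, y=6)
  L: turn left, now facing East
  F1: move forward 0/1 (blocked), now at (x=13, y=6)
Final: (x=13, y=6), facing East

Answer: Final position: (x=13, y=6), facing East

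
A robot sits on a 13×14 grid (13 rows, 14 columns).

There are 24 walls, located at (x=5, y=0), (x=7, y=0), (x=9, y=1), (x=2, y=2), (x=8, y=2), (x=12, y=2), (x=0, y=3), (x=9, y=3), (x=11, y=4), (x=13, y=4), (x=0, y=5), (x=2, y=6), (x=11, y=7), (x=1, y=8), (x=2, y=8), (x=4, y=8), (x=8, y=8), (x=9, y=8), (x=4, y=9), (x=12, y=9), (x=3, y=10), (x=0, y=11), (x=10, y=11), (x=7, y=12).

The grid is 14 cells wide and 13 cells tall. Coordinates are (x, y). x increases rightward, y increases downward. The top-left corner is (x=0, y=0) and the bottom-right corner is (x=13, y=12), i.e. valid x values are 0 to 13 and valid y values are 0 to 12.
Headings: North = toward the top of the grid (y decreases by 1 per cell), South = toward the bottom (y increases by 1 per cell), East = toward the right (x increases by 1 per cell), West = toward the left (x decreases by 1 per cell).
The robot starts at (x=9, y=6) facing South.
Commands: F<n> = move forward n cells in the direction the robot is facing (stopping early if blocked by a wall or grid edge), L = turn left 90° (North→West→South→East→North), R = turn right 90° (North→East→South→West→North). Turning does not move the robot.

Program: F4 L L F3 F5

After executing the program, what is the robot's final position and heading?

Start: (x=9, y=6), facing South
  F4: move forward 1/4 (blocked), now at (x=9, y=7)
  L: turn left, now facing East
  L: turn left, now facing North
  F3: move forward 3, now at (x=9, y=4)
  F5: move forward 0/5 (blocked), now at (x=9, y=4)
Final: (x=9, y=4), facing North

Answer: Final position: (x=9, y=4), facing North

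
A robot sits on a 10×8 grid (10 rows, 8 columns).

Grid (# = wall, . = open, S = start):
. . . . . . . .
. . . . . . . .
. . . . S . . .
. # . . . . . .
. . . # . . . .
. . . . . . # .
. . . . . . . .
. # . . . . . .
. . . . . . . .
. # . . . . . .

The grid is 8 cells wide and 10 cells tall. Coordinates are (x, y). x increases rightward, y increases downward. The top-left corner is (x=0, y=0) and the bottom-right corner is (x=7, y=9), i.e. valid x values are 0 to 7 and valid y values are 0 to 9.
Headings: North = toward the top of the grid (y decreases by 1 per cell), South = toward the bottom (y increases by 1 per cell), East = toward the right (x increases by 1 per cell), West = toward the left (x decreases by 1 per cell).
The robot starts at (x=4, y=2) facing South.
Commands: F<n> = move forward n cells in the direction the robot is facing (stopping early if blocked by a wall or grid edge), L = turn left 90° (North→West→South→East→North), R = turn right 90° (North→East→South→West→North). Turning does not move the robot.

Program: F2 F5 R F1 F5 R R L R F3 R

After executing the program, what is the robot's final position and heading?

Start: (x=4, y=2), facing South
  F2: move forward 2, now at (x=4, y=4)
  F5: move forward 5, now at (x=4, y=9)
  R: turn right, now facing West
  F1: move forward 1, now at (x=3, y=9)
  F5: move forward 1/5 (blocked), now at (x=2, y=9)
  R: turn right, now facing North
  R: turn right, now facing East
  L: turn left, now facing North
  R: turn right, now facing East
  F3: move forward 3, now at (x=5, y=9)
  R: turn right, now facing South
Final: (x=5, y=9), facing South

Answer: Final position: (x=5, y=9), facing South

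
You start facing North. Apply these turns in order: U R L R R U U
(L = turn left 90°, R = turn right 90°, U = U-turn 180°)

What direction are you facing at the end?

Start: North
  U (U-turn (180°)) -> South
  R (right (90° clockwise)) -> West
  L (left (90° counter-clockwise)) -> South
  R (right (90° clockwise)) -> West
  R (right (90° clockwise)) -> North
  U (U-turn (180°)) -> South
  U (U-turn (180°)) -> North
Final: North

Answer: Final heading: North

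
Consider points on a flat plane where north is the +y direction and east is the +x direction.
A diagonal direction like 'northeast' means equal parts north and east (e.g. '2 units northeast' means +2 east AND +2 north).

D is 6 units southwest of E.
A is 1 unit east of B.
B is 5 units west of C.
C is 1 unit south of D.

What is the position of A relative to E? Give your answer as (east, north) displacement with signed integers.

Answer: A is at (east=-10, north=-7) relative to E.

Derivation:
Place E at the origin (east=0, north=0).
  D is 6 units southwest of E: delta (east=-6, north=-6); D at (east=-6, north=-6).
  C is 1 unit south of D: delta (east=+0, north=-1); C at (east=-6, north=-7).
  B is 5 units west of C: delta (east=-5, north=+0); B at (east=-11, north=-7).
  A is 1 unit east of B: delta (east=+1, north=+0); A at (east=-10, north=-7).
Therefore A relative to E: (east=-10, north=-7).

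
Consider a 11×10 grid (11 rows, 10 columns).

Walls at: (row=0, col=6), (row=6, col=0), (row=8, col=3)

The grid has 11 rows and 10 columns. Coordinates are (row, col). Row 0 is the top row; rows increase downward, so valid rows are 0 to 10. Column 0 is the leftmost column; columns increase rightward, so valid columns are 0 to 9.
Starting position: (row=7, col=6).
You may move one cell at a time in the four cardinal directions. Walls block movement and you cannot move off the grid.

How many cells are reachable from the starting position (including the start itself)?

Answer: Reachable cells: 107

Derivation:
BFS flood-fill from (row=7, col=6):
  Distance 0: (row=7, col=6)
  Distance 1: (row=6, col=6), (row=7, col=5), (row=7, col=7), (row=8, col=6)
  Distance 2: (row=5, col=6), (row=6, col=5), (row=6, col=7), (row=7, col=4), (row=7, col=8), (row=8, col=5), (row=8, col=7), (row=9, col=6)
  Distance 3: (row=4, col=6), (row=5, col=5), (row=5, col=7), (row=6, col=4), (row=6, col=8), (row=7, col=3), (row=7, col=9), (row=8, col=4), (row=8, col=8), (row=9, col=5), (row=9, col=7), (row=10, col=6)
  Distance 4: (row=3, col=6), (row=4, col=5), (row=4, col=7), (row=5, col=4), (row=5, col=8), (row=6, col=3), (row=6, col=9), (row=7, col=2), (row=8, col=9), (row=9, col=4), (row=9, col=8), (row=10, col=5), (row=10, col=7)
  Distance 5: (row=2, col=6), (row=3, col=5), (row=3, col=7), (row=4, col=4), (row=4, col=8), (row=5, col=3), (row=5, col=9), (row=6, col=2), (row=7, col=1), (row=8, col=2), (row=9, col=3), (row=9, col=9), (row=10, col=4), (row=10, col=8)
  Distance 6: (row=1, col=6), (row=2, col=5), (row=2, col=7), (row=3, col=4), (row=3, col=8), (row=4, col=3), (row=4, col=9), (row=5, col=2), (row=6, col=1), (row=7, col=0), (row=8, col=1), (row=9, col=2), (row=10, col=3), (row=10, col=9)
  Distance 7: (row=1, col=5), (row=1, col=7), (row=2, col=4), (row=2, col=8), (row=3, col=3), (row=3, col=9), (row=4, col=2), (row=5, col=1), (row=8, col=0), (row=9, col=1), (row=10, col=2)
  Distance 8: (row=0, col=5), (row=0, col=7), (row=1, col=4), (row=1, col=8), (row=2, col=3), (row=2, col=9), (row=3, col=2), (row=4, col=1), (row=5, col=0), (row=9, col=0), (row=10, col=1)
  Distance 9: (row=0, col=4), (row=0, col=8), (row=1, col=3), (row=1, col=9), (row=2, col=2), (row=3, col=1), (row=4, col=0), (row=10, col=0)
  Distance 10: (row=0, col=3), (row=0, col=9), (row=1, col=2), (row=2, col=1), (row=3, col=0)
  Distance 11: (row=0, col=2), (row=1, col=1), (row=2, col=0)
  Distance 12: (row=0, col=1), (row=1, col=0)
  Distance 13: (row=0, col=0)
Total reachable: 107 (grid has 107 open cells total)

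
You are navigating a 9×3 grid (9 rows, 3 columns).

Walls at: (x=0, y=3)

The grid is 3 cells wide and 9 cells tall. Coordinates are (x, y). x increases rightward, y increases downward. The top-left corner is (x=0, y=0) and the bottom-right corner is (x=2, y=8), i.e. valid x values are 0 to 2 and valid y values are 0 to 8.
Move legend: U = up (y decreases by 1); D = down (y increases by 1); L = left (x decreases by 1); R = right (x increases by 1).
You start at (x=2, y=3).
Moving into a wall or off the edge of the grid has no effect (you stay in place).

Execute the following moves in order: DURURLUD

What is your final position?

Start: (x=2, y=3)
  D (down): (x=2, y=3) -> (x=2, y=4)
  U (up): (x=2, y=4) -> (x=2, y=3)
  R (right): blocked, stay at (x=2, y=3)
  U (up): (x=2, y=3) -> (x=2, y=2)
  R (right): blocked, stay at (x=2, y=2)
  L (left): (x=2, y=2) -> (x=1, y=2)
  U (up): (x=1, y=2) -> (x=1, y=1)
  D (down): (x=1, y=1) -> (x=1, y=2)
Final: (x=1, y=2)

Answer: Final position: (x=1, y=2)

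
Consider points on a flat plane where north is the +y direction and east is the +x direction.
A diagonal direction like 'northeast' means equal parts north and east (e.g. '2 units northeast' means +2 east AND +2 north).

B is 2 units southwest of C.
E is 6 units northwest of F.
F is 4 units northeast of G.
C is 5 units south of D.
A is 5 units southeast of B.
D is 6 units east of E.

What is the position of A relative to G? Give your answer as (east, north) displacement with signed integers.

Answer: A is at (east=7, north=-2) relative to G.

Derivation:
Place G at the origin (east=0, north=0).
  F is 4 units northeast of G: delta (east=+4, north=+4); F at (east=4, north=4).
  E is 6 units northwest of F: delta (east=-6, north=+6); E at (east=-2, north=10).
  D is 6 units east of E: delta (east=+6, north=+0); D at (east=4, north=10).
  C is 5 units south of D: delta (east=+0, north=-5); C at (east=4, north=5).
  B is 2 units southwest of C: delta (east=-2, north=-2); B at (east=2, north=3).
  A is 5 units southeast of B: delta (east=+5, north=-5); A at (east=7, north=-2).
Therefore A relative to G: (east=7, north=-2).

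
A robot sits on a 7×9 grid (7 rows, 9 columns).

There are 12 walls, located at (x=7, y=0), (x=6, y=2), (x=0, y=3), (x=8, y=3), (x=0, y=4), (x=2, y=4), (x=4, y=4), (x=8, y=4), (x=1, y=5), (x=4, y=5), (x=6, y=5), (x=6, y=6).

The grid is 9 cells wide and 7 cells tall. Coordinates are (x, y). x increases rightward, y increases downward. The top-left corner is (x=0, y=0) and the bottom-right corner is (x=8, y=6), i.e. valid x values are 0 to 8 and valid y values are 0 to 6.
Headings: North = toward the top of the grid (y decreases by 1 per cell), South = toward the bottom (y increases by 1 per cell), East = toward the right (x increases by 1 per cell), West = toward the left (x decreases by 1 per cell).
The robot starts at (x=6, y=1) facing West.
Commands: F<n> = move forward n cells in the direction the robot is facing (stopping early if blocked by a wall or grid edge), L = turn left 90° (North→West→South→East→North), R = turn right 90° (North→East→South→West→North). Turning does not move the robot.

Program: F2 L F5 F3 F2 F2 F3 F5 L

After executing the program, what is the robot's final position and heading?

Start: (x=6, y=1), facing West
  F2: move forward 2, now at (x=4, y=1)
  L: turn left, now facing South
  F5: move forward 2/5 (blocked), now at (x=4, y=3)
  F3: move forward 0/3 (blocked), now at (x=4, y=3)
  F2: move forward 0/2 (blocked), now at (x=4, y=3)
  F2: move forward 0/2 (blocked), now at (x=4, y=3)
  F3: move forward 0/3 (blocked), now at (x=4, y=3)
  F5: move forward 0/5 (blocked), now at (x=4, y=3)
  L: turn left, now facing East
Final: (x=4, y=3), facing East

Answer: Final position: (x=4, y=3), facing East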